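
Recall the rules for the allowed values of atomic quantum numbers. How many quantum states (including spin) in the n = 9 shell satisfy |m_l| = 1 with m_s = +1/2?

The n = 9 shell has l = 0 through 8; check each.
Contributions: l=1 → 2; l=2 → 2; l=3 → 2; l=4 → 2; l=5 → 2; l=6 → 2; l=7 → 2; l=8 → 2.
Orbitals: 2 + 2 + 2 + 2 + 2 + 2 + 2 + 2 = 16. With m_s fixed to a single value there is one state per orbital, giving 16 states.

16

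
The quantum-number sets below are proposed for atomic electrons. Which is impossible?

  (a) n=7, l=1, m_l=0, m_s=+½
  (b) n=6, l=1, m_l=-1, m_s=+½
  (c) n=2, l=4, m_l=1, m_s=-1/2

(c) has l = 4 ≥ n = 2, violating 0 ≤ l ≤ n−1.
The remaining sets (a), (b) satisfy all four rules.

(c)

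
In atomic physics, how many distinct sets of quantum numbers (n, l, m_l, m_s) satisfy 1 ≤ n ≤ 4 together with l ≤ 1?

26

Count contributing orbitals for each principal shell:
n=1 → 1; n=2 → 4; n=3 → 4; n=4 → 4.
Orbitals: 1 + 4 + 4 + 4 = 13. Including both spin states (m_s = ±1/2) gives 2 × 13 = 26 states.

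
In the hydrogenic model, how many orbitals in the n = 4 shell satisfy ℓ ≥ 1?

Contributions: ℓ=1 → 3; ℓ=2 → 5; ℓ=3 → 7.
Total orbitals: 3 + 5 + 7 = 15.

15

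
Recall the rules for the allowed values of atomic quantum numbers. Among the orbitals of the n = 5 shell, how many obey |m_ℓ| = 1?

For n = 5, ℓ ranges over 0 … 4.
Orbitals with |m_ℓ| = 1, by ℓ: ℓ=1 → 2; ℓ=2 → 2; ℓ=3 → 2; ℓ=4 → 2.
Total orbitals: 2 + 2 + 2 + 2 = 8.

8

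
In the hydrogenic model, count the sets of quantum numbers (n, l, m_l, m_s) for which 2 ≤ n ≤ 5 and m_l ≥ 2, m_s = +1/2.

10

Count contributing orbitals for each principal shell:
n=3 → 1; n=4 → 3; n=5 → 6.
Orbitals: 1 + 3 + 6 = 10. With m_s fixed to +1/2 there is one state per orbital, so 10 states.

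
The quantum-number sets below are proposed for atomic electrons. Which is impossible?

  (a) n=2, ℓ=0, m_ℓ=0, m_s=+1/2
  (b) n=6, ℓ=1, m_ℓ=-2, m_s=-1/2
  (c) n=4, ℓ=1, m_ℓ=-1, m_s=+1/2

(b) has |m_ℓ| = 2 > ℓ = 1, violating −ℓ ≤ m_ℓ ≤ ℓ.
The remaining sets (a), (c) satisfy all four rules.

(b)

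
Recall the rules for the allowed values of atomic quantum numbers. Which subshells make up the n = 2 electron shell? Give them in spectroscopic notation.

2s, 2p

For n = 2, l runs from 0 to 1. In spectroscopic notation l = 0,1,2,… ↔ s,p,d,f,g,h,i, so the subshells are 2s, 2p.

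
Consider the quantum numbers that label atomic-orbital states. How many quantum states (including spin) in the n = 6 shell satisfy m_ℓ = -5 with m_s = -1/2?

1

Go through ℓ = 0, …, 5 (the values permitted for n = 6).
Contributions: ℓ=5 → 1.
Orbitals: 1. With m_s fixed to a single value there is one state per orbital, giving 1 state.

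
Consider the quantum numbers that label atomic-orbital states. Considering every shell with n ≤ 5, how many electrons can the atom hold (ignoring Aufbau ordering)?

Total orbitals = 1² + 2² + 3² + 4² + 5² = 55. Doubling for spin gives 110 electrons.

110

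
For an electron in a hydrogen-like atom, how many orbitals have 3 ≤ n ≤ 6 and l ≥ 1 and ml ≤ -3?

For each n in the range, tally the orbitals obeying l ≥ 1 and ml ≤ -3:
n=4 → 1; n=5 → 3; n=6 → 6.
Total orbitals: 1 + 3 + 6 = 10.

10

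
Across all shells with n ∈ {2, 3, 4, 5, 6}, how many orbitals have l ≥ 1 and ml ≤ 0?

50

Per-shell orbital counts meeting the constraint:
n=2 → 2; n=3 → 5; n=4 → 9; n=5 → 14; n=6 → 20.
Total orbitals: 2 + 5 + 9 + 14 + 20 = 50.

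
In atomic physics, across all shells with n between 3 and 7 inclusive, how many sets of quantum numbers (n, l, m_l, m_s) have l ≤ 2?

90

Treat each shell separately and count matching orbitals:
n=3 → 9; n=4 → 9; n=5 → 9; n=6 → 9; n=7 → 9.
Orbitals: 9 + 9 + 9 + 9 + 9 = 45. Including both spin states (m_s = ±1/2) gives 2 × 45 = 90 states.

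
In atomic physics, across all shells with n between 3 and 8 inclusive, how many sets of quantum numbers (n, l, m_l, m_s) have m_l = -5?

12

For each n in the range, tally the orbitals obeying m_l = -5:
n=6 → 1; n=7 → 2; n=8 → 3.
Orbitals: 1 + 2 + 3 = 6. Including both spin states (m_s = ±1/2) gives 2 × 6 = 12 states.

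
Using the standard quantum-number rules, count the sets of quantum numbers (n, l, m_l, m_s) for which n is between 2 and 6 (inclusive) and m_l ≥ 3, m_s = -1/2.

Per-shell orbital counts meeting the constraint:
n=4 → 1; n=5 → 3; n=6 → 6.
Orbitals: 1 + 3 + 6 = 10. With m_s fixed to -1/2 there is one state per orbital, so 10 states.

10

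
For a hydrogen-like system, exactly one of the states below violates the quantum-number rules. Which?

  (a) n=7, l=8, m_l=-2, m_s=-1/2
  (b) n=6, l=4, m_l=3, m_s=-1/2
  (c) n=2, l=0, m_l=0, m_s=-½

(a) has l = 8 ≥ n = 7, violating 0 ≤ l ≤ n−1.
The remaining sets (b), (c) satisfy all four rules.

(a)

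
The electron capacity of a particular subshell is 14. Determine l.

l = 3

2(2l+1) = 14 ⇒ 2l+1 = 7 ⇒ l = 3.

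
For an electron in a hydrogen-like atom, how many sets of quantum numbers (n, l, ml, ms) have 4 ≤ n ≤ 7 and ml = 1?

For each n in the range, tally the orbitals obeying ml = 1:
n=4 → 3; n=5 → 4; n=6 → 5; n=7 → 6.
Orbitals: 3 + 4 + 5 + 6 = 18. Including both spin states (ms = ±1/2) gives 2 × 18 = 36 states.

36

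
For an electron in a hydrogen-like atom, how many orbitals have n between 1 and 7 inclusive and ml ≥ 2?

Work shell by shell — for each n, count the (l, ml) pairs that satisfy ml ≥ 2:
n=3 → 1; n=4 → 3; n=5 → 6; n=6 → 10; n=7 → 15.
Total orbitals: 1 + 3 + 6 + 10 + 15 = 35.

35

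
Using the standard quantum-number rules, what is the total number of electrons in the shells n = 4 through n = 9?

542

Shell n has n² orbitals: 4²=16 + 5²=25 + 6²=36 + 7²=49 + 8²=64 + 9²=81 = 271 orbitals.
Two spin states per orbital: 2 × 271 = 542 electrons.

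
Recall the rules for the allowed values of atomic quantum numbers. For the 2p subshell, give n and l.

n = 2, l = 1

The leading integer gives n = 2; the letter 'p' means l = 1.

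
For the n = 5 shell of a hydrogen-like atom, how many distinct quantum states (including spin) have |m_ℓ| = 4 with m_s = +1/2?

Per ℓ-value: ℓ=4 → 2.
Orbitals: 2. With m_s fixed to a single value there is one state per orbital, giving 2 states.

2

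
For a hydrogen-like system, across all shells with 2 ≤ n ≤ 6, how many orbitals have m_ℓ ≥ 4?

4

Per-shell orbital counts meeting the constraint:
n=5 → 1; n=6 → 3.
Total orbitals: 1 + 3 = 4.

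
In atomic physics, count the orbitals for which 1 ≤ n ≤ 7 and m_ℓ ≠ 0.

112

Work shell by shell — for each n, count the (ℓ, m_ℓ) pairs that satisfy m_ℓ ≠ 0:
n=2 → 2; n=3 → 6; n=4 → 12; n=5 → 20; n=6 → 30; n=7 → 42.
Total orbitals: 2 + 6 + 12 + 20 + 30 + 42 = 112.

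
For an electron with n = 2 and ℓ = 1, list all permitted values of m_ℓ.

m_ℓ takes every integer from −ℓ to +ℓ. With ℓ = 1 that gives the 3 values -1, 0, 1.

-1, 0, 1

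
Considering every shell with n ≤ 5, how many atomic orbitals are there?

55

Total orbitals = 1² + 2² + 3² + 4² + 5² = 55.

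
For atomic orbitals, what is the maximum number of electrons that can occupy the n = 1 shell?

A shell holds 2n² electrons: 2 × 1² = 2 × 1 = 2.

2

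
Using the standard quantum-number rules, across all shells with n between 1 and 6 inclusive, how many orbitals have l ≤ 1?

Per-shell orbital counts meeting the constraint:
n=1 → 1; n=2 → 4; n=3 → 4; n=4 → 4; n=5 → 4; n=6 → 4.
Total orbitals: 1 + 4 + 4 + 4 + 4 + 4 = 21.

21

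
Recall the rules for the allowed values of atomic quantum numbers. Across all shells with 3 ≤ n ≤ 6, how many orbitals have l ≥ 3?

Per-shell orbital counts meeting the constraint:
n=4 → 7; n=5 → 16; n=6 → 27.
Total orbitals: 7 + 16 + 27 = 50.

50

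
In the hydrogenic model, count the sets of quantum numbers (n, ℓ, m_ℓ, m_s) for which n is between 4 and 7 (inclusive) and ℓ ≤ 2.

72

Work shell by shell — for each n, count the (ℓ, m_ℓ) pairs that satisfy ℓ ≤ 2:
n=4 → 9; n=5 → 9; n=6 → 9; n=7 → 9.
Orbitals: 9 + 9 + 9 + 9 = 36. Including both spin states (m_s = ±1/2) gives 2 × 36 = 72 states.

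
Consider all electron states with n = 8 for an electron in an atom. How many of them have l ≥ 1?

126

The n = 8 shell has l = 0 through 7; check each.
The (l, m_l) pairs meeting l ≥ 1 give: l=1 → 3; l=2 → 5; l=3 → 7; l=4 → 9; l=5 → 11; l=6 → 13; l=7 → 15.
Orbitals: 3 + 5 + 7 + 9 + 11 + 13 + 15 = 63. Each orbital carries two spin states, so 63 × 2 = 126 states.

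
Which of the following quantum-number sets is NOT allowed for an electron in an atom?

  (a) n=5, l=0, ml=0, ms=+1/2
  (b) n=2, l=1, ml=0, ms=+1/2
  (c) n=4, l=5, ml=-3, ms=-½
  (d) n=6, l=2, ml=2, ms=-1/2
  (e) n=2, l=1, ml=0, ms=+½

(c)

(c) has l = 5 ≥ n = 4, violating 0 ≤ l ≤ n−1.
The remaining sets (a), (b), (d), (e) satisfy all four rules.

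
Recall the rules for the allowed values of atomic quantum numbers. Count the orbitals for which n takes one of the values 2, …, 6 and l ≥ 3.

Go shell by shell, enumerating (l, m_l) with l ≥ 3:
n=4 → 7; n=5 → 16; n=6 → 27.
Total orbitals: 7 + 16 + 27 = 50.

50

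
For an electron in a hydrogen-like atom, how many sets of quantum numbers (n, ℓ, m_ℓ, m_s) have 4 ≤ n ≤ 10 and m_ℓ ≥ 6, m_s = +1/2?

20

Treat each shell separately and count matching orbitals:
n=7 → 1; n=8 → 3; n=9 → 6; n=10 → 10.
Orbitals: 1 + 3 + 6 + 10 = 20. With m_s fixed to +1/2 there is one state per orbital, so 20 states.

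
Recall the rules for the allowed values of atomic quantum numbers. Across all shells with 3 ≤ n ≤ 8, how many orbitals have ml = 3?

15

Count contributing orbitals for each principal shell:
n=4 → 1; n=5 → 2; n=6 → 3; n=7 → 4; n=8 → 5.
Total orbitals: 1 + 2 + 3 + 4 + 5 = 15.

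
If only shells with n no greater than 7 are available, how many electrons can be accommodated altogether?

280

Total orbitals = 1² + 2² + 3² + 4² + 5² + 6² + 7² = 140. Doubling for spin gives 280 electrons.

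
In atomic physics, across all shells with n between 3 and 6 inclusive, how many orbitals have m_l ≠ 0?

Per-shell orbital counts meeting the constraint:
n=3 → 6; n=4 → 12; n=5 → 20; n=6 → 30.
Total orbitals: 6 + 12 + 20 + 30 = 68.

68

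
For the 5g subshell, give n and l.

The leading integer gives n = 5; the letter 'g' means l = 4.

n = 5, l = 4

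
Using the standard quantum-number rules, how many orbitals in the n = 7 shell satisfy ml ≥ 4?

Contributions: l=4 → 1; l=5 → 2; l=6 → 3.
Total orbitals: 1 + 2 + 3 = 6.

6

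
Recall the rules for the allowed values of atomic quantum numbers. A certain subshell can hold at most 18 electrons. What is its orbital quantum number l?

l = 4

2(2l+1) = 18 ⇒ 2l+1 = 9 ⇒ l = 4.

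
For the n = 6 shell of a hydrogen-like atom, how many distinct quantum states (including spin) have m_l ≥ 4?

With n = 6 the allowed l are 0, 1, …, 5.
Contributions: l=4 → 1; l=5 → 2.
Orbitals: 1 + 2 = 3. Each orbital carries two spin states, so 3 × 2 = 6 states.

6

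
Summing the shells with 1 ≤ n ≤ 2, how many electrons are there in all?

Shell n has n² orbitals: 1²=1 + 2²=4 = 5 orbitals.
Two spin states per orbital: 2 × 5 = 10 electrons.

10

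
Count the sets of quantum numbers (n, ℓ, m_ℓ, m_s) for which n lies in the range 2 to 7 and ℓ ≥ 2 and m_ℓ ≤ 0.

Treat each shell separately and count matching orbitals:
n=3 → 3; n=4 → 7; n=5 → 12; n=6 → 18; n=7 → 25.
Orbitals: 3 + 7 + 12 + 18 + 25 = 65. Including both spin states (m_s = ±1/2) gives 2 × 65 = 130 states.

130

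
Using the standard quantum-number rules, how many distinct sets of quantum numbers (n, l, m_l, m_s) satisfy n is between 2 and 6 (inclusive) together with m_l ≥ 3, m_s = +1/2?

Go shell by shell, enumerating (l, m_l) with m_l ≥ 3:
n=4 → 1; n=5 → 3; n=6 → 6.
Orbitals: 1 + 3 + 6 = 10. With m_s fixed to +1/2 there is one state per orbital, so 10 states.

10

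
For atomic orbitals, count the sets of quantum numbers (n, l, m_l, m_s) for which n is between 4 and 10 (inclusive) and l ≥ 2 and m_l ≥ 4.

112

Per-shell orbital counts meeting the constraint:
n=5 → 1; n=6 → 3; n=7 → 6; n=8 → 10; n=9 → 15; n=10 → 21.
Orbitals: 1 + 3 + 6 + 10 + 15 + 21 = 56. Including both spin states (m_s = ±1/2) gives 2 × 56 = 112 states.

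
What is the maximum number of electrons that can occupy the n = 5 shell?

50

A shell holds 2n² electrons: 2 × 5² = 2 × 25 = 50.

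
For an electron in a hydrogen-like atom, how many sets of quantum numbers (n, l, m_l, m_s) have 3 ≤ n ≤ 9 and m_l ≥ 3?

112

Count contributing orbitals for each principal shell:
n=4 → 1; n=5 → 3; n=6 → 6; n=7 → 10; n=8 → 15; n=9 → 21.
Orbitals: 1 + 3 + 6 + 10 + 15 + 21 = 56. Including both spin states (m_s = ±1/2) gives 2 × 56 = 112 states.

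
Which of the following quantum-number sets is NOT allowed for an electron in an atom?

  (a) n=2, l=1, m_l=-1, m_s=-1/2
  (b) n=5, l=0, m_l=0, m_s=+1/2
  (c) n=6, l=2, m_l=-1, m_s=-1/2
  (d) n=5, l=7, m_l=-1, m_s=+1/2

(d) has l = 7 ≥ n = 5, violating 0 ≤ l ≤ n−1.
The remaining sets (a), (b), (c) satisfy all four rules.

(d)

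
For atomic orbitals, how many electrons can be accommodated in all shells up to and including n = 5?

Total orbitals = 1² + 2² + 3² + 4² + 5² = 55. Doubling for spin gives 110 electrons.

110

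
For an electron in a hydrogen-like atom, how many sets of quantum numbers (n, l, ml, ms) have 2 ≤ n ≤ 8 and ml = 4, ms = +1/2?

Work shell by shell — for each n, count the (l, ml) pairs that satisfy ml = 4:
n=5 → 1; n=6 → 2; n=7 → 3; n=8 → 4.
Orbitals: 1 + 2 + 3 + 4 = 10. With ms fixed to +1/2 there is one state per orbital, so 10 states.

10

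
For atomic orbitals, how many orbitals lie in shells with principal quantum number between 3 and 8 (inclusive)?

199

Shell n has n² orbitals: 3²=9 + 4²=16 + 5²=25 + 6²=36 + 7²=49 + 8²=64 = 199 orbitals.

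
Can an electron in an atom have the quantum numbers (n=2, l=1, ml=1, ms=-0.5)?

n = 2 is a positive integer. l = 1 satisfies 0 ≤ l ≤ n−1 = 1. ml = 1 lies in the range −l … +l (here −1 … 1). ms = -1/2 is one of ±1/2.
All four constraints are satisfied.

Allowed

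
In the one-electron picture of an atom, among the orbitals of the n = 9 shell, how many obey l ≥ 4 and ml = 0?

The n = 9 shell has l = 0 through 8; check each.
Orbitals with l ≥ 4 and ml = 0, by l: l=4 → 1; l=5 → 1; l=6 → 1; l=7 → 1; l=8 → 1.
Total orbitals: 1 + 1 + 1 + 1 + 1 = 5.

5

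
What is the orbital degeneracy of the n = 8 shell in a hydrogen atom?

The n = 8 shell contains n² = 8² = 64 orbitals.

64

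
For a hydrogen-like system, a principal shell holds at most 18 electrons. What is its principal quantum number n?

2n² = 18 ⇒ n² = 9 ⇒ n = 3.

n = 3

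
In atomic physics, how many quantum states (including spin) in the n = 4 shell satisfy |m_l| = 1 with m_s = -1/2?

Per l-value: l=1 → 2; l=2 → 2; l=3 → 2.
Orbitals: 2 + 2 + 2 = 6. With m_s fixed to a single value there is one state per orbital, giving 6 states.

6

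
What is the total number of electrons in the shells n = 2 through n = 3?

Shell n has n² orbitals: 2²=4 + 3²=9 = 13 orbitals.
Two spin states per orbital: 2 × 13 = 26 electrons.

26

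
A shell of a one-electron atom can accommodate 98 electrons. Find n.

2n² = 98 ⇒ n² = 49 ⇒ n = 7.

n = 7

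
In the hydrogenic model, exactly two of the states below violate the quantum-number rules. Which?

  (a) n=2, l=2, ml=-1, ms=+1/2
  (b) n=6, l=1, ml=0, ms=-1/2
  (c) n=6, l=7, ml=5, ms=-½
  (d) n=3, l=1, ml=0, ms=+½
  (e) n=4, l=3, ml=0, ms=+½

(a) and (c)

(a) has l = 2 ≥ n = 2, violating 0 ≤ l ≤ n−1.
(c) has l = 7 ≥ n = 6, violating 0 ≤ l ≤ n−1.
The remaining sets (b), (d), (e) satisfy all four rules.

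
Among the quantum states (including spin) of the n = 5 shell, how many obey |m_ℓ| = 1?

16

Go through ℓ = 0, …, 4 (the values permitted for n = 5).
Per ℓ-value: ℓ=1 → 2; ℓ=2 → 2; ℓ=3 → 2; ℓ=4 → 2.
Orbitals: 2 + 2 + 2 + 2 = 8. Each orbital carries two spin states, so 8 × 2 = 16 states.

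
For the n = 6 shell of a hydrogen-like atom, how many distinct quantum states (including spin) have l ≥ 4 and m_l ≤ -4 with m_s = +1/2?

3

For n = 6, l ranges over 0 … 5.
The (l, m_l) pairs meeting l ≥ 4 and m_l ≤ -4 give: l=4 → 1; l=5 → 2.
Orbitals: 1 + 2 = 3. With m_s fixed to a single value there is one state per orbital, giving 3 states.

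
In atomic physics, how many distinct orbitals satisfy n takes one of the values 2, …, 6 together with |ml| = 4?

Work shell by shell — for each n, count the (l, ml) pairs that satisfy |ml| = 4:
n=5 → 2; n=6 → 4.
Total orbitals: 2 + 4 = 6.

6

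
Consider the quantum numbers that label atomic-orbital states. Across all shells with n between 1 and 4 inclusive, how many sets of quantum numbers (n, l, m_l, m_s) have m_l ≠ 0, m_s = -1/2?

20

Work shell by shell — for each n, count the (l, m_l) pairs that satisfy m_l ≠ 0:
n=2 → 2; n=3 → 6; n=4 → 12.
Orbitals: 2 + 6 + 12 = 20. With m_s fixed to -1/2 there is one state per orbital, so 20 states.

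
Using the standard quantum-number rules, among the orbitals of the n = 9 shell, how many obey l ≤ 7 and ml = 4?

4

The n = 9 shell has l = 0 through 8; check each.
Contributions: l=4 → 1; l=5 → 1; l=6 → 1; l=7 → 1.
Total orbitals: 1 + 1 + 1 + 1 = 4.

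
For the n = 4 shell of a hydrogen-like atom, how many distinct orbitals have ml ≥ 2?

3

Orbitals with ml ≥ 2, by l: l=2 → 1; l=3 → 2.
Total orbitals: 1 + 2 = 3.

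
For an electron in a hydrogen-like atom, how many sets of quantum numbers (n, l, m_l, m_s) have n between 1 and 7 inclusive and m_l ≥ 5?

For each n in the range, tally the orbitals obeying m_l ≥ 5:
n=6 → 1; n=7 → 3.
Orbitals: 1 + 3 = 4. Including both spin states (m_s = ±1/2) gives 2 × 4 = 8 states.

8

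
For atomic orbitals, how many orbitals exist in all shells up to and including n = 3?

Total orbitals = 1² + 2² + 3² = 14.

14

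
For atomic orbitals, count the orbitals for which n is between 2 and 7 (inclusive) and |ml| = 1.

Per-shell orbital counts meeting the constraint:
n=2 → 2; n=3 → 4; n=4 → 6; n=5 → 8; n=6 → 10; n=7 → 12.
Total orbitals: 2 + 4 + 6 + 8 + 10 + 12 = 42.

42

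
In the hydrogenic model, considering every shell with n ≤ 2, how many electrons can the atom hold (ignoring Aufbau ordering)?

10

Total orbitals = 1² + 2² = 5. Doubling for spin gives 10 electrons.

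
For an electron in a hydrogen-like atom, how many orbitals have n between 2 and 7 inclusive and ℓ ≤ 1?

For each n in the range, tally the orbitals obeying ℓ ≤ 1:
n=2 → 4; n=3 → 4; n=4 → 4; n=5 → 4; n=6 → 4; n=7 → 4.
Total orbitals: 4 + 4 + 4 + 4 + 4 + 4 = 24.

24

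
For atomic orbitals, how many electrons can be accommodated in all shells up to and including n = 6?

Total orbitals = 1² + 2² + 3² + 4² + 5² + 6² = 91. Doubling for spin gives 182 electrons.

182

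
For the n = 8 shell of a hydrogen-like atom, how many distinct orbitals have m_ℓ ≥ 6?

3

The n = 8 shell has ℓ = 0 through 7; check each.
The (ℓ, m_ℓ) pairs meeting m_ℓ ≥ 6 give: ℓ=6 → 1; ℓ=7 → 2.
Total orbitals: 1 + 2 = 3.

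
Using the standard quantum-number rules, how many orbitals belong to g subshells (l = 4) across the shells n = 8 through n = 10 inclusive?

27

A g subshell (l = 4) exists for every n ≥ 5, so shells n = 8, 9, 10 each contribute one — 3 subshells.
Since each g subshell has 2·4+1 = 9 orbitals, the total is 3 × 9 = 27.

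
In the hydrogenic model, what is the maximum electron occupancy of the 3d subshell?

10

A subshell with ℓ = 2 has 2ℓ+1 = 5 orbitals, each holding 2 electrons (spin ±1/2), so 5 × 2 = 10.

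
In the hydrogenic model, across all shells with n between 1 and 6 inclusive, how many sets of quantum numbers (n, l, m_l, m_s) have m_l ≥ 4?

8

Count contributing orbitals for each principal shell:
n=5 → 1; n=6 → 3.
Orbitals: 1 + 3 = 4. Including both spin states (m_s = ±1/2) gives 2 × 4 = 8 states.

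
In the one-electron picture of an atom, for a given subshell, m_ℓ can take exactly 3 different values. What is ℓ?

ℓ = 1 (p)

m_ℓ ranges over 2ℓ+1 integers, so 2ℓ+1 = 3 ⇒ ℓ = 1.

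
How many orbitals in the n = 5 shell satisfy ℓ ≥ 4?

With n = 5 the allowed ℓ are 0, 1, …, 4.
Per ℓ-value: ℓ=4 → 9.
Total orbitals: 9.

9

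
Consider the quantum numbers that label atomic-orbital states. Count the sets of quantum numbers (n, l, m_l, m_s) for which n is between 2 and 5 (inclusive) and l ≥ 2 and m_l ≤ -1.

Count contributing orbitals for each principal shell:
n=3 → 2; n=4 → 5; n=5 → 9.
Orbitals: 2 + 5 + 9 = 16. Including both spin states (m_s = ±1/2) gives 2 × 16 = 32 states.

32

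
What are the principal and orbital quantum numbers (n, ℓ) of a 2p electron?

n = 2, ℓ = 1

The leading integer gives n = 2; the letter 'p' means ℓ = 1.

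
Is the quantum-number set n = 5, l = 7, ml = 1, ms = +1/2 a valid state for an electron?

Not allowed

The orbital quantum number must satisfy 0 ≤ l ≤ n−1. With n = 5 the allowed l values are 0, 1, 2, 3, 4, so l = 7 is out of range.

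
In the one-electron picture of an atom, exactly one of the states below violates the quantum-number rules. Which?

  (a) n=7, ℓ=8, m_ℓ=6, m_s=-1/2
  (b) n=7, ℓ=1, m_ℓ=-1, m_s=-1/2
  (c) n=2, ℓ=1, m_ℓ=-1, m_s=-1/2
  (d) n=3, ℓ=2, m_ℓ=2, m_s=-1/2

(a) has ℓ = 8 ≥ n = 7, violating 0 ≤ ℓ ≤ n−1.
The remaining sets (b), (c), (d) satisfy all four rules.

(a)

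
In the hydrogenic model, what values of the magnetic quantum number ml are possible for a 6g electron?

-4, -3, -2, -1, 0, 1, 2, 3, 4

The 6g subshell has l = 4, and ml takes every integer from −l to +l. With l = 4 that gives the 9 values -4, -3, -2, -1, 0, 1, 2, 3, 4.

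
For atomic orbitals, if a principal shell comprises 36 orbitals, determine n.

n² = 36 ⇒ n = 6.

n = 6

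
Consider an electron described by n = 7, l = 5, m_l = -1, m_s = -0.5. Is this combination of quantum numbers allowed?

n = 7 is a positive integer. l = 5 satisfies 0 ≤ l ≤ n−1 = 6. m_l = -1 lies in the range −l … +l (here −5 … 5). m_s = -1/2 is one of ±1/2.
All four constraints are satisfied.

Allowed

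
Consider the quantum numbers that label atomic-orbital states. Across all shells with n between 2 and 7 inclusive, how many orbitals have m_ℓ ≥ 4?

Treat each shell separately and count matching orbitals:
n=5 → 1; n=6 → 3; n=7 → 6.
Total orbitals: 1 + 3 + 6 = 10.

10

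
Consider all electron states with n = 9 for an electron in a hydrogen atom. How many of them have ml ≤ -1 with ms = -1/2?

For n = 9, l ranges over 0 … 8.
Orbitals with ml ≤ -1, by l: l=1 → 1; l=2 → 2; l=3 → 3; l=4 → 4; l=5 → 5; l=6 → 6; l=7 → 7; l=8 → 8.
Orbitals: 1 + 2 + 3 + 4 + 5 + 6 + 7 + 8 = 36. With ms fixed to a single value there is one state per orbital, giving 36 states.

36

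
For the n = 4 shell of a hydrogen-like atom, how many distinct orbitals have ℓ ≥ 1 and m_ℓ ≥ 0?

Per ℓ-value: ℓ=1 → 2; ℓ=2 → 3; ℓ=3 → 4.
Total orbitals: 2 + 3 + 4 = 9.

9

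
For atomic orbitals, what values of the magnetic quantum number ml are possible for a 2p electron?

The 2p subshell has l = 1, and ml takes every integer from −l to +l. With l = 1 that gives the 3 values -1, 0, 1.

-1, 0, 1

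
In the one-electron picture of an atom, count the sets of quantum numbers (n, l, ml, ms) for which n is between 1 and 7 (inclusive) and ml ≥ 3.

Treat each shell separately and count matching orbitals:
n=4 → 1; n=5 → 3; n=6 → 6; n=7 → 10.
Orbitals: 1 + 3 + 6 + 10 = 20. Including both spin states (ms = ±1/2) gives 2 × 20 = 40 states.

40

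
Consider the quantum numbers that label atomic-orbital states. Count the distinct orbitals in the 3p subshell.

A subshell has 2l+1 orbitals; with l = 1, that's 3.

3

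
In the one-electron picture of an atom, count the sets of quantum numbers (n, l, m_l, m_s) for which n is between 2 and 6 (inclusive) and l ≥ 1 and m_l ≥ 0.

100

Work shell by shell — for each n, count the (l, m_l) pairs that satisfy l ≥ 1 and m_l ≥ 0:
n=2 → 2; n=3 → 5; n=4 → 9; n=5 → 14; n=6 → 20.
Orbitals: 2 + 5 + 9 + 14 + 20 = 50. Including both spin states (m_s = ±1/2) gives 2 × 50 = 100 states.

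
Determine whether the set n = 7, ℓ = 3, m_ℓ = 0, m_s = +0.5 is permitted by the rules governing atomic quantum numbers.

n = 7 is a positive integer. ℓ = 3 satisfies 0 ≤ ℓ ≤ n−1 = 6. m_ℓ = 0 lies in the range −ℓ … +ℓ (here −3 … 3). m_s = +1/2 is one of ±1/2.
All four constraints are satisfied.

Valid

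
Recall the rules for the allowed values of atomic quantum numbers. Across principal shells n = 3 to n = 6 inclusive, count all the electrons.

172

Shell n has n² orbitals: 3²=9 + 4²=16 + 5²=25 + 6²=36 = 86 orbitals.
Two spin states per orbital: 2 × 86 = 172 electrons.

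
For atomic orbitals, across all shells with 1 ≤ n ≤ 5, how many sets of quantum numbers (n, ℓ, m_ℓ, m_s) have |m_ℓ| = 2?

24

For each n in the range, tally the orbitals obeying |m_ℓ| = 2:
n=3 → 2; n=4 → 4; n=5 → 6.
Orbitals: 2 + 4 + 6 = 12. Including both spin states (m_s = ±1/2) gives 2 × 12 = 24 states.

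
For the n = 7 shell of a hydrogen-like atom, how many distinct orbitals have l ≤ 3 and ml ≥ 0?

Orbitals with l ≤ 3 and ml ≥ 0, by l: l=0 → 1; l=1 → 2; l=2 → 3; l=3 → 4.
Total orbitals: 1 + 2 + 3 + 4 = 10.

10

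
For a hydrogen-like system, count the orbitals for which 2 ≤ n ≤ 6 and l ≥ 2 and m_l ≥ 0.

For each n in the range, tally the orbitals obeying l ≥ 2 and m_l ≥ 0:
n=3 → 3; n=4 → 7; n=5 → 12; n=6 → 18.
Total orbitals: 3 + 7 + 12 + 18 = 40.

40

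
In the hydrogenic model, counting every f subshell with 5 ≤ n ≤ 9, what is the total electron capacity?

70

An f subshell (l = 3) exists for every n ≥ 4, so shells n = 5, 6, 7, 8, 9 each contribute one — 5 subshells.
Since each f subshell holds 2(2·3+1) = 14 electrons, the total is 5 × 14 = 70.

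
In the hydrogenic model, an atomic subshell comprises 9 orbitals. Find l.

l = 4 (g)

2l+1 = 9 gives l = 4.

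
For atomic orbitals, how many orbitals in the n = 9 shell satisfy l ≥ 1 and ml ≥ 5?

10

For n = 9, l ranges over 0 … 8.
Orbitals with l ≥ 1 and ml ≥ 5, by l: l=5 → 1; l=6 → 2; l=7 → 3; l=8 → 4.
Total orbitals: 1 + 2 + 3 + 4 = 10.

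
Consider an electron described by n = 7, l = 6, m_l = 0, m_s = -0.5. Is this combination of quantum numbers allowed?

n = 7 is a positive integer. l = 6 satisfies 0 ≤ l ≤ n−1 = 6. m_l = 0 lies in the range −l … +l (here −6 … 6). m_s = -1/2 is one of ±1/2.
All four constraints are satisfied.

Valid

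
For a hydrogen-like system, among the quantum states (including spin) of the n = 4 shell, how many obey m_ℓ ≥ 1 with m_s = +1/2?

The (ℓ, m_ℓ) pairs meeting m_ℓ ≥ 1 give: ℓ=1 → 1; ℓ=2 → 2; ℓ=3 → 3.
Orbitals: 1 + 2 + 3 = 6. With m_s fixed to a single value there is one state per orbital, giving 6 states.

6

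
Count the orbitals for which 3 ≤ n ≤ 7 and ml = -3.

10

For each n in the range, tally the orbitals obeying ml = -3:
n=4 → 1; n=5 → 2; n=6 → 3; n=7 → 4.
Total orbitals: 1 + 2 + 3 + 4 = 10.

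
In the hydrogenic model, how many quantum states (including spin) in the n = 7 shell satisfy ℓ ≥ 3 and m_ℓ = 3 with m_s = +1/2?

The (ℓ, m_ℓ) pairs meeting ℓ ≥ 3 and m_ℓ = 3 give: ℓ=3 → 1; ℓ=4 → 1; ℓ=5 → 1; ℓ=6 → 1.
Orbitals: 1 + 1 + 1 + 1 = 4. With m_s fixed to a single value there is one state per orbital, giving 4 states.

4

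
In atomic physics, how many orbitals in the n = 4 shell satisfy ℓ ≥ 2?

12

For n = 4, ℓ ranges over 0 … 3.
Contributions: ℓ=2 → 5; ℓ=3 → 7.
Total orbitals: 5 + 7 = 12.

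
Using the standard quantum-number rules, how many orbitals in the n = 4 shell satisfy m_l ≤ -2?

3

Go through l = 0, …, 3 (the values permitted for n = 4).
The (l, m_l) pairs meeting m_l ≤ -2 give: l=2 → 1; l=3 → 2.
Total orbitals: 1 + 2 = 3.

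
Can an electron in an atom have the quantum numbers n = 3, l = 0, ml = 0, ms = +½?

n = 3 is a positive integer. l = 0 satisfies 0 ≤ l ≤ n−1 = 2. ml = 0 lies in the range −l … +l (here 0). ms = +1/2 is one of ±1/2.
All four constraints are satisfied.

Valid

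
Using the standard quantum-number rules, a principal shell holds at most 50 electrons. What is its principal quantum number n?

2n² = 50 ⇒ n² = 25 ⇒ n = 5.

n = 5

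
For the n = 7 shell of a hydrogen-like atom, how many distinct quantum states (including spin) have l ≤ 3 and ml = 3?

Go through l = 0, …, 6 (the values permitted for n = 7).
Orbitals with l ≤ 3 and ml = 3, by l: l=3 → 1.
Orbitals: 1. Each orbital carries two spin states, so 1 × 2 = 2 states.

2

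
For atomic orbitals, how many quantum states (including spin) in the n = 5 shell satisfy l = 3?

With n = 5 the allowed l are 0, 1, …, 4.
Per l-value: l=3 → 7.
Orbitals: 7. Each orbital carries two spin states, so 7 × 2 = 14 states.

14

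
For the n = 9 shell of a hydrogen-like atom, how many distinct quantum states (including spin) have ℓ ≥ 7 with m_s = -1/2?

32

The n = 9 shell has ℓ = 0 through 8; check each.
Orbitals with ℓ ≥ 7, by ℓ: ℓ=7 → 15; ℓ=8 → 17.
Orbitals: 15 + 17 = 32. With m_s fixed to a single value there is one state per orbital, giving 32 states.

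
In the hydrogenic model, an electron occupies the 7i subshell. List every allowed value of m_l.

-6, -5, -4, -3, -2, -1, 0, 1, 2, 3, 4, 5, 6

The 7i subshell has l = 6, and m_l takes every integer from −l to +l. With l = 6 that gives the 13 values -6, -5, -4, -3, -2, -1, 0, 1, 2, 3, 4, 5, 6.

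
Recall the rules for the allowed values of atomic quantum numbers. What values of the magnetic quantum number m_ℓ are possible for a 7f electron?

The 7f subshell has ℓ = 3, and m_ℓ takes every integer from −ℓ to +ℓ. With ℓ = 3 that gives the 7 values -3, -2, -1, 0, 1, 2, 3.

-3, -2, -1, 0, 1, 2, 3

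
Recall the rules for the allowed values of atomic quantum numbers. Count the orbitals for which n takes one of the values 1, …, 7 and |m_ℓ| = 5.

6

Go shell by shell, enumerating (ℓ, m_ℓ) with |m_ℓ| = 5:
n=6 → 2; n=7 → 4.
Total orbitals: 2 + 4 = 6.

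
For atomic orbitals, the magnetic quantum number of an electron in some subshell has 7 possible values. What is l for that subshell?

m_l ranges over 2l+1 integers, so 2l+1 = 7 ⇒ l = 3.

l = 3 (f)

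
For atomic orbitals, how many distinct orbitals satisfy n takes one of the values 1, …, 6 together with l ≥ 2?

Go shell by shell, enumerating (l, ml) with l ≥ 2:
n=3 → 5; n=4 → 12; n=5 → 21; n=6 → 32.
Total orbitals: 5 + 12 + 21 + 32 = 70.

70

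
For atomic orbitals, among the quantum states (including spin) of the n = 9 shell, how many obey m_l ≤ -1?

72

Per l-value: l=1 → 1; l=2 → 2; l=3 → 3; l=4 → 4; l=5 → 5; l=6 → 6; l=7 → 7; l=8 → 8.
Orbitals: 1 + 2 + 3 + 4 + 5 + 6 + 7 + 8 = 36. Each orbital carries two spin states, so 36 × 2 = 72 states.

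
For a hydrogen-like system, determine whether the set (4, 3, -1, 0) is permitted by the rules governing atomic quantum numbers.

Invalid

The spin quantum number for an electron can only be m_s = +1/2 or −1/2; m_s = 0 is not one of those.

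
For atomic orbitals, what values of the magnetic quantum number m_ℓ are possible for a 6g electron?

The 6g subshell has ℓ = 4, and m_ℓ takes every integer from −ℓ to +ℓ. With ℓ = 4 that gives the 9 values -4, -3, -2, -1, 0, 1, 2, 3, 4.

-4, -3, -2, -1, 0, 1, 2, 3, 4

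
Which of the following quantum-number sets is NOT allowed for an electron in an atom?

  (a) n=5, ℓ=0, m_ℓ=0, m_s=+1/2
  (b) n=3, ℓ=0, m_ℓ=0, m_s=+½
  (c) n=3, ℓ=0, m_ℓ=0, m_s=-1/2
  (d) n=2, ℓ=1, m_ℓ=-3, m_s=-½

(d) has |m_ℓ| = 3 > ℓ = 1, violating −ℓ ≤ m_ℓ ≤ ℓ.
The remaining sets (a), (b), (c) satisfy all four rules.

(d)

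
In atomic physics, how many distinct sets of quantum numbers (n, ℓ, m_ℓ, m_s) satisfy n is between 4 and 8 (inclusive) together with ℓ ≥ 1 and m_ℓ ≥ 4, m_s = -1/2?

Go shell by shell, enumerating (ℓ, m_ℓ) with ℓ ≥ 1 and m_ℓ ≥ 4:
n=5 → 1; n=6 → 3; n=7 → 6; n=8 → 10.
Orbitals: 1 + 3 + 6 + 10 = 20. With m_s fixed to -1/2 there is one state per orbital, so 20 states.

20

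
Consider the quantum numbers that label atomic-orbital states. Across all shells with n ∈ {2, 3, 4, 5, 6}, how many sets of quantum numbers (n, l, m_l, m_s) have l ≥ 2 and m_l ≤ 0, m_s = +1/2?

Treat each shell separately and count matching orbitals:
n=3 → 3; n=4 → 7; n=5 → 12; n=6 → 18.
Orbitals: 3 + 7 + 12 + 18 = 40. With m_s fixed to +1/2 there is one state per orbital, so 40 states.

40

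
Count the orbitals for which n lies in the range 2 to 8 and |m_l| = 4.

20

Count contributing orbitals for each principal shell:
n=5 → 2; n=6 → 4; n=7 → 6; n=8 → 8.
Total orbitals: 2 + 4 + 6 + 8 = 20.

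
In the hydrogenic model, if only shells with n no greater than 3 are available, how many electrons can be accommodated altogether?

28

Total orbitals = 1² + 2² + 3² = 14. Doubling for spin gives 28 electrons.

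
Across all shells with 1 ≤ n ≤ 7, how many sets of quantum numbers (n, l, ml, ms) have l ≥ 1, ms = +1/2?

Treat each shell separately and count matching orbitals:
n=2 → 3; n=3 → 8; n=4 → 15; n=5 → 24; n=6 → 35; n=7 → 48.
Orbitals: 3 + 8 + 15 + 24 + 35 + 48 = 133. With ms fixed to +1/2 there is one state per orbital, so 133 states.

133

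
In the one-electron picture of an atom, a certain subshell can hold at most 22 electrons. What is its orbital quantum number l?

l = 5

2(2l+1) = 22 ⇒ 2l+1 = 11 ⇒ l = 5.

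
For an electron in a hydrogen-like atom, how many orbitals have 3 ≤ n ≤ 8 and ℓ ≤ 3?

Go shell by shell, enumerating (ℓ, m_ℓ) with ℓ ≤ 3:
n=3 → 9; n=4 → 16; n=5 → 16; n=6 → 16; n=7 → 16; n=8 → 16.
Total orbitals: 9 + 16 + 16 + 16 + 16 + 16 = 89.

89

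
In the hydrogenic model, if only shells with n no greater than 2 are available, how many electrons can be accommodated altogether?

Total orbitals = 1² + 2² = 5. Doubling for spin gives 10 electrons.

10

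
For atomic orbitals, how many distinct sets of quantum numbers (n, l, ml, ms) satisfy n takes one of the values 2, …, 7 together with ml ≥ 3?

For each n in the range, tally the orbitals obeying ml ≥ 3:
n=4 → 1; n=5 → 3; n=6 → 6; n=7 → 10.
Orbitals: 1 + 3 + 6 + 10 = 20. Including both spin states (ms = ±1/2) gives 2 × 20 = 40 states.

40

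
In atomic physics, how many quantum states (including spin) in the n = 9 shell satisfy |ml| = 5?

Go through l = 0, …, 8 (the values permitted for n = 9).
Orbitals with |ml| = 5, by l: l=5 → 2; l=6 → 2; l=7 → 2; l=8 → 2.
Orbitals: 2 + 2 + 2 + 2 = 8. Each orbital carries two spin states, so 8 × 2 = 16 states.

16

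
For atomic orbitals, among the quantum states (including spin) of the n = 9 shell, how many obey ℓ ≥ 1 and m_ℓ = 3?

12

With n = 9 the allowed ℓ are 0, 1, …, 8.
Per ℓ-value: ℓ=3 → 1; ℓ=4 → 1; ℓ=5 → 1; ℓ=6 → 1; ℓ=7 → 1; ℓ=8 → 1.
Orbitals: 1 + 1 + 1 + 1 + 1 + 1 = 6. Each orbital carries two spin states, so 6 × 2 = 12 states.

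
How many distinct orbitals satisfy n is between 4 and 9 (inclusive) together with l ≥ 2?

For each n in the range, tally the orbitals obeying l ≥ 2:
n=4 → 12; n=5 → 21; n=6 → 32; n=7 → 45; n=8 → 60; n=9 → 77.
Total orbitals: 12 + 21 + 32 + 45 + 60 + 77 = 247.

247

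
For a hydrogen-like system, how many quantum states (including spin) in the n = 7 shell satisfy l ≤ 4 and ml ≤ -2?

12

The n = 7 shell has l = 0 through 6; check each.
Orbitals with l ≤ 4 and ml ≤ -2, by l: l=2 → 1; l=3 → 2; l=4 → 3.
Orbitals: 1 + 2 + 3 = 6. Each orbital carries two spin states, so 6 × 2 = 12 states.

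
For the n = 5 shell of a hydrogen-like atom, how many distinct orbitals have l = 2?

5

With n = 5 the allowed l are 0, 1, …, 4.
Orbitals with l = 2, by l: l=2 → 5.
Total orbitals: 5.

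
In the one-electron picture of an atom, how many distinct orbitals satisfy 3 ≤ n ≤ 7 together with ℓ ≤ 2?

45

Count contributing orbitals for each principal shell:
n=3 → 9; n=4 → 9; n=5 → 9; n=6 → 9; n=7 → 9.
Total orbitals: 9 + 9 + 9 + 9 + 9 = 45.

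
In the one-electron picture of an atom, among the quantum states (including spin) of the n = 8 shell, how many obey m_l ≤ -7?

2

Per l-value: l=7 → 1.
Orbitals: 1. Each orbital carries two spin states, so 1 × 2 = 2 states.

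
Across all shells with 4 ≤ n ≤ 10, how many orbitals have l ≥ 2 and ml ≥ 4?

Per-shell orbital counts meeting the constraint:
n=5 → 1; n=6 → 3; n=7 → 6; n=8 → 10; n=9 → 15; n=10 → 21.
Total orbitals: 1 + 3 + 6 + 10 + 15 + 21 = 56.

56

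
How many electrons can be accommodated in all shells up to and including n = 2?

Total orbitals = 1² + 2² = 5. Doubling for spin gives 10 electrons.

10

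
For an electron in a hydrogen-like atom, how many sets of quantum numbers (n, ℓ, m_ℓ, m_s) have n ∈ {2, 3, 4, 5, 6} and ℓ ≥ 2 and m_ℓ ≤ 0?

80

Work shell by shell — for each n, count the (ℓ, m_ℓ) pairs that satisfy ℓ ≥ 2 and m_ℓ ≤ 0:
n=3 → 3; n=4 → 7; n=5 → 12; n=6 → 18.
Orbitals: 3 + 7 + 12 + 18 = 40. Including both spin states (m_s = ±1/2) gives 2 × 40 = 80 states.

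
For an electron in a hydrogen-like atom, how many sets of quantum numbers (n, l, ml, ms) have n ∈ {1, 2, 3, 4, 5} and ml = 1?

Count contributing orbitals for each principal shell:
n=2 → 1; n=3 → 2; n=4 → 3; n=5 → 4.
Orbitals: 1 + 2 + 3 + 4 = 10. Including both spin states (ms = ±1/2) gives 2 × 10 = 20 states.

20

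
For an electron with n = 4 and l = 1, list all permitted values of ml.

-1, 0, 1

ml takes every integer from −l to +l. With l = 1 that gives the 3 values -1, 0, 1.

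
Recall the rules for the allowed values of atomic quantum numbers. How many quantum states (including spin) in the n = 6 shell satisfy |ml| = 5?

With n = 6 the allowed l are 0, 1, …, 5.
Per l-value: l=5 → 2.
Orbitals: 2. Each orbital carries two spin states, so 2 × 2 = 4 states.

4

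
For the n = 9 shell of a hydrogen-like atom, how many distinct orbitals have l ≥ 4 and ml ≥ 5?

The (l, ml) pairs meeting l ≥ 4 and ml ≥ 5 give: l=5 → 1; l=6 → 2; l=7 → 3; l=8 → 4.
Total orbitals: 1 + 2 + 3 + 4 = 10.

10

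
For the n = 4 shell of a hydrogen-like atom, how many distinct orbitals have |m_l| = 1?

With n = 4 the allowed l are 0, 1, …, 3.
The (l, m_l) pairs meeting |m_l| = 1 give: l=1 → 2; l=2 → 2; l=3 → 2.
Total orbitals: 2 + 2 + 2 = 6.

6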